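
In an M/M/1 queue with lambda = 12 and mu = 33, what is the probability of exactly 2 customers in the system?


rho = 12/33; P(n) = (1-rho)*rho^n = (1-12/33)*(12/33)^2 = 0.0841

0.0841


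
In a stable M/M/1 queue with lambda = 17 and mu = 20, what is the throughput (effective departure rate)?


For a stable queue (lambda < mu), throughput = lambda = 17 per hour

17 per hour


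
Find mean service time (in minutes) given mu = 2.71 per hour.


Mean service time = 60/mu = 60/2.71 = 22.14 minutes

22.14 minutes


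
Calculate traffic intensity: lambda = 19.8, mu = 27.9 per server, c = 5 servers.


rho = lambda / (c * mu) = 19.8 / (5 * 27.9) = 0.1419

0.1419


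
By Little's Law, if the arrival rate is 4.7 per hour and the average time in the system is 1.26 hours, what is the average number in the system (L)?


L = lambda * W = 4.7 * 1.26 = 5.92

5.92


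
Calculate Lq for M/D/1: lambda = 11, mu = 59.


M/D/1: Lq = rho^2 / (2*(1-rho)) where rho = 11/59; Lq = 0.02

0.02


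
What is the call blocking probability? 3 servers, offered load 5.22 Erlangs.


B(N,A) = (A^N/N!) / sum(A^k/k!, k=0..N) with N=3, A=5.22 = 0.5443

0.5443


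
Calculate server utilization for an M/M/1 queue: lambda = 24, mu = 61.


rho = lambda/mu = 24/61 = 0.3934

0.3934


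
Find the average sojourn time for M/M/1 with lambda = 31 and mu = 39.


W = 1/(mu - lambda) = 1/(39 - 31) = 0.125 hours

0.125 hours


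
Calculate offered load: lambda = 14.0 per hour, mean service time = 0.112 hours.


Offered load a = lambda * E[S] = 14.0 * 0.112 = 1.57 Erlangs

1.57 Erlangs


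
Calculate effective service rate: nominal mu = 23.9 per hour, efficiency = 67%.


Effective rate = mu * efficiency = 23.9 * 0.67 = 16.01 per hour

16.01 per hour


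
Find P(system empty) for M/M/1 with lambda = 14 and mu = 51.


P0 = 1 - rho = 1 - 14/51 = 0.7255

0.7255


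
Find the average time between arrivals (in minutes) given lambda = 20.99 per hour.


Mean interarrival time = 60/lambda = 60/20.99 = 2.86 minutes

2.86 minutes


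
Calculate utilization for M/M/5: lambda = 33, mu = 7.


rho = lambda/(c*mu) = 33/(5*7) = 0.9429

0.9429


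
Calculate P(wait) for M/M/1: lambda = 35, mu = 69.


P(wait) = rho = lambda/mu = 35/69 = 0.5072

0.5072


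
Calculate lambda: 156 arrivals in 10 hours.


lambda = total arrivals / time = 156 / 10 = 15.6 per hour

15.6 per hour


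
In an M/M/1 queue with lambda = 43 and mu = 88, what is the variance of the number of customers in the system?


rho = 43/88; Var(N) = rho/(1-rho)^2 = 1.87

1.87


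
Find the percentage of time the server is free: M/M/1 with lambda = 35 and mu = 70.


Idle fraction = (1 - rho) * 100 = (1 - 35/70) * 100 = 50.0%

50.0%


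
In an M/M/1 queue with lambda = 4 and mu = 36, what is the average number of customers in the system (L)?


rho = 4/36; L = rho/(1-rho) = 0.13

0.13


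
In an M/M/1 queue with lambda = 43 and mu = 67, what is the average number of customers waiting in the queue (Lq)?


rho = 43/67; Lq = rho^2/(1-rho) = 1.15

1.15


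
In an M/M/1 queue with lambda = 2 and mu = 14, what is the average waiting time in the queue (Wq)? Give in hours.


rho = 2/14; Wq = rho/(mu - lambda) = 0.0119 hours

0.0119 hours


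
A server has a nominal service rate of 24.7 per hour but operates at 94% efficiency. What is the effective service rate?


Effective rate = mu * efficiency = 24.7 * 0.94 = 23.22 per hour

23.22 per hour


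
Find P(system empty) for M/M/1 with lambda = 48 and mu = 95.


P0 = 1 - rho = 1 - 48/95 = 0.4947

0.4947


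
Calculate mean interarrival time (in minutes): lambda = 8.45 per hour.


Mean interarrival time = 60/lambda = 60/8.45 = 7.1 minutes

7.1 minutes


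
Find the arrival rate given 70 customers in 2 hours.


lambda = total arrivals / time = 70 / 2 = 35.0 per hour

35.0 per hour


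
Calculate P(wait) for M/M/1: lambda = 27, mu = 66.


P(wait) = rho = lambda/mu = 27/66 = 0.4091

0.4091


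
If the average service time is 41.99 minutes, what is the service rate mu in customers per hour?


mu = 60 / avg_service_time = 60 / 41.99 = 1.43 per hour

1.43 per hour


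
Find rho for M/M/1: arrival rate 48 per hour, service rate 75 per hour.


rho = lambda/mu = 48/75 = 0.64

0.64


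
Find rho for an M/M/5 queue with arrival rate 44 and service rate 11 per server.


rho = lambda/(c*mu) = 44/(5*11) = 0.8

0.8


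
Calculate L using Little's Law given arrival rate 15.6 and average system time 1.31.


L = lambda * W = 15.6 * 1.31 = 20.44

20.44


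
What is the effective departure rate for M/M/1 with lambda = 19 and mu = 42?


For a stable queue (lambda < mu), throughput = lambda = 19 per hour

19 per hour


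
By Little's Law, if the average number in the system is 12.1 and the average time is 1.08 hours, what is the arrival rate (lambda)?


lambda = L / W = 12.1 / 1.08 = 11.2 per hour

11.2 per hour


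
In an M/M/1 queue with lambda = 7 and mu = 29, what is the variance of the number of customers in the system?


rho = 7/29; Var(N) = rho/(1-rho)^2 = 0.42

0.42


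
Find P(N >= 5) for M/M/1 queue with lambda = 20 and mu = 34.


P(N >= 5) = rho^5 = (20/34)^5 = 0.0704

0.0704


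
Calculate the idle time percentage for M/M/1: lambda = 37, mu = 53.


Idle fraction = (1 - rho) * 100 = (1 - 37/53) * 100 = 30.2%

30.2%


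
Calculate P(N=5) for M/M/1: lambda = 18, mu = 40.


rho = 18/40; P(n) = (1-rho)*rho^n = (1-18/40)*(18/40)^5 = 0.0101

0.0101


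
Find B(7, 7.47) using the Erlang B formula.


B(N,A) = (A^N/N!) / sum(A^k/k!, k=0..N) with N=7, A=7.47 = 0.2774

0.2774


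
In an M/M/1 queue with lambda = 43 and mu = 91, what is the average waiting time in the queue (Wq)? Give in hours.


rho = 43/91; Wq = rho/(mu - lambda) = 0.0098 hours

0.0098 hours


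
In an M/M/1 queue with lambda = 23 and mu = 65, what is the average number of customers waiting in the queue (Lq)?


rho = 23/65; Lq = rho^2/(1-rho) = 0.19

0.19


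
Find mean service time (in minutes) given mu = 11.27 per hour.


Mean service time = 60/mu = 60/11.27 = 5.32 minutes

5.32 minutes


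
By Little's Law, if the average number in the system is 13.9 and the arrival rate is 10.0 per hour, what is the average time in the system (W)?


W = L / lambda = 13.9 / 10.0 = 1.39 hours

1.39 hours


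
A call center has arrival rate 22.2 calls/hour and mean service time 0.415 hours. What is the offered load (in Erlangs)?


Offered load a = lambda * E[S] = 22.2 * 0.415 = 9.21 Erlangs

9.21 Erlangs


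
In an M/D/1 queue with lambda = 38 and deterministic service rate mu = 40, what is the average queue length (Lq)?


M/D/1: Lq = rho^2 / (2*(1-rho)) where rho = 38/40; Lq = 9.03

9.03


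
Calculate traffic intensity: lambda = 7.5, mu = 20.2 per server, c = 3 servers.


rho = lambda / (c * mu) = 7.5 / (3 * 20.2) = 0.1238

0.1238


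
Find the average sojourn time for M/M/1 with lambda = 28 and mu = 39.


W = 1/(mu - lambda) = 1/(39 - 28) = 0.0909 hours

0.0909 hours


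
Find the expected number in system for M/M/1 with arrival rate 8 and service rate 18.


rho = 8/18; L = rho/(1-rho) = 0.8

0.8


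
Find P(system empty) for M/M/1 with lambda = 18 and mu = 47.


P0 = 1 - rho = 1 - 18/47 = 0.617

0.617


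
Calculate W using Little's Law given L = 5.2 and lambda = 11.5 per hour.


W = L / lambda = 5.2 / 11.5 = 0.4522 hours

0.4522 hours


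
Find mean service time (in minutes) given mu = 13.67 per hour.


Mean service time = 60/mu = 60/13.67 = 4.39 minutes

4.39 minutes


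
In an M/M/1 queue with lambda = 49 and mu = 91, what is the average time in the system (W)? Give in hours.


W = 1/(mu - lambda) = 1/(91 - 49) = 0.0238 hours

0.0238 hours


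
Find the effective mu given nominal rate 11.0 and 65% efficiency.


Effective rate = mu * efficiency = 11.0 * 0.65 = 7.15 per hour

7.15 per hour


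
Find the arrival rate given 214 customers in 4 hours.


lambda = total arrivals / time = 214 / 4 = 53.5 per hour

53.5 per hour


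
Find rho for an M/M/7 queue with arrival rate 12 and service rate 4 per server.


rho = lambda/(c*mu) = 12/(7*4) = 0.4286

0.4286


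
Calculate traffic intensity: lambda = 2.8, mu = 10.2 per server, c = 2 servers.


rho = lambda / (c * mu) = 2.8 / (2 * 10.2) = 0.1373

0.1373


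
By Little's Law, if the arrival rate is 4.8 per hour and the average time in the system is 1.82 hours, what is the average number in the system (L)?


L = lambda * W = 4.8 * 1.82 = 8.74

8.74


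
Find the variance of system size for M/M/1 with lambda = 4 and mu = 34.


rho = 4/34; Var(N) = rho/(1-rho)^2 = 0.15

0.15


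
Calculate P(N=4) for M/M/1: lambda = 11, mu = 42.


rho = 11/42; P(n) = (1-rho)*rho^n = (1-11/42)*(11/42)^4 = 0.0035

0.0035


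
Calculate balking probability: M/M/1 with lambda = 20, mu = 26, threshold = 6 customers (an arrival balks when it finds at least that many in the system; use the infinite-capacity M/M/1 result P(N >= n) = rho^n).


P(N >= 6) = rho^6 = (20/26)^6 = 0.2072

0.2072


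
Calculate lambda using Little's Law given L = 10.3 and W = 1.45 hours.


lambda = L / W = 10.3 / 1.45 = 7.1 per hour

7.1 per hour


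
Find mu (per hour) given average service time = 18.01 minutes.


mu = 60 / avg_service_time = 60 / 18.01 = 3.33 per hour

3.33 per hour


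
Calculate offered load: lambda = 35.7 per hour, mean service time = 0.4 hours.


Offered load a = lambda * E[S] = 35.7 * 0.4 = 14.28 Erlangs

14.28 Erlangs


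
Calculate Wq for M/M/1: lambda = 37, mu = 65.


rho = 37/65; Wq = rho/(mu - lambda) = 0.0203 hours

0.0203 hours


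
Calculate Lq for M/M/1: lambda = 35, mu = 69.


rho = 35/69; Lq = rho^2/(1-rho) = 0.52

0.52


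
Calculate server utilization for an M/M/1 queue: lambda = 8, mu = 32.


rho = lambda/mu = 8/32 = 0.25

0.25


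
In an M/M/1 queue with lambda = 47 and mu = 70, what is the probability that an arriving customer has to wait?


P(wait) = rho = lambda/mu = 47/70 = 0.6714

0.6714


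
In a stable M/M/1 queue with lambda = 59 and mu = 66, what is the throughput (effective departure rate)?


For a stable queue (lambda < mu), throughput = lambda = 59 per hour

59 per hour


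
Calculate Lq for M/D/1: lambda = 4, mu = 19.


M/D/1: Lq = rho^2 / (2*(1-rho)) where rho = 4/19; Lq = 0.03

0.03


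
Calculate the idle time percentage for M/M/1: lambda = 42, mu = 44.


Idle fraction = (1 - rho) * 100 = (1 - 42/44) * 100 = 4.5%

4.5%


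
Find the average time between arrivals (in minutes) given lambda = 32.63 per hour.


Mean interarrival time = 60/lambda = 60/32.63 = 1.84 minutes

1.84 minutes


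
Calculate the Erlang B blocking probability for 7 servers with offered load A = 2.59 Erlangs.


B(N,A) = (A^N/N!) / sum(A^k/k!, k=0..N) with N=7, A=2.59 = 0.0117

0.0117


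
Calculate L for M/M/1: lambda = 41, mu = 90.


rho = 41/90; L = rho/(1-rho) = 0.84

0.84


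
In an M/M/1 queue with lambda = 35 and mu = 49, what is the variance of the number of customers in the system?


rho = 35/49; Var(N) = rho/(1-rho)^2 = 8.75

8.75


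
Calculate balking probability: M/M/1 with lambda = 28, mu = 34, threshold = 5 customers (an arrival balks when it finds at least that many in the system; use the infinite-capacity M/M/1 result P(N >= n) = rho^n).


P(N >= 5) = rho^5 = (28/34)^5 = 0.3788

0.3788


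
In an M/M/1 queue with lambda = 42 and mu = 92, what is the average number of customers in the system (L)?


rho = 42/92; L = rho/(1-rho) = 0.84

0.84


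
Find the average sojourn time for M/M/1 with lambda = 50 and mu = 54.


W = 1/(mu - lambda) = 1/(54 - 50) = 0.25 hours

0.25 hours


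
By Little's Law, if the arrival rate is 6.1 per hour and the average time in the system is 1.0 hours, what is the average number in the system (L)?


L = lambda * W = 6.1 * 1.0 = 6.1

6.1


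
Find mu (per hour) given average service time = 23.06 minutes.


mu = 60 / avg_service_time = 60 / 23.06 = 2.6 per hour

2.6 per hour


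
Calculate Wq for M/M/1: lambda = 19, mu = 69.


rho = 19/69; Wq = rho/(mu - lambda) = 0.0055 hours

0.0055 hours


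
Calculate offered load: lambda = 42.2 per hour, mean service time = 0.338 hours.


Offered load a = lambda * E[S] = 42.2 * 0.338 = 14.26 Erlangs

14.26 Erlangs


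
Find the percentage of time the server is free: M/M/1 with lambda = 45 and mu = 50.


Idle fraction = (1 - rho) * 100 = (1 - 45/50) * 100 = 10.0%

10.0%


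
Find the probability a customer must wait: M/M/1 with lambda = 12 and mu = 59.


P(wait) = rho = lambda/mu = 12/59 = 0.2034

0.2034


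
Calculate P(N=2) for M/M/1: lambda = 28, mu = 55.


rho = 28/55; P(n) = (1-rho)*rho^n = (1-28/55)*(28/55)^2 = 0.1272

0.1272


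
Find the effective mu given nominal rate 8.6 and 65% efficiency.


Effective rate = mu * efficiency = 8.6 * 0.65 = 5.59 per hour

5.59 per hour


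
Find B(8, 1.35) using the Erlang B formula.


B(N,A) = (A^N/N!) / sum(A^k/k!, k=0..N) with N=8, A=1.35 = 0.0001

0.0001


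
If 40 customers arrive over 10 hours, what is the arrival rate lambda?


lambda = total arrivals / time = 40 / 10 = 4.0 per hour

4.0 per hour


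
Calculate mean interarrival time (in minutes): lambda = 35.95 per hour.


Mean interarrival time = 60/lambda = 60/35.95 = 1.67 minutes

1.67 minutes


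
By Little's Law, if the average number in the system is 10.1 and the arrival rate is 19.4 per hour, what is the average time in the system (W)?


W = L / lambda = 10.1 / 19.4 = 0.5206 hours

0.5206 hours


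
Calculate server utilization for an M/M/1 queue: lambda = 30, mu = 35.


rho = lambda/mu = 30/35 = 0.8571

0.8571


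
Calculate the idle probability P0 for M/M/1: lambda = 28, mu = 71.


P0 = 1 - rho = 1 - 28/71 = 0.6056

0.6056


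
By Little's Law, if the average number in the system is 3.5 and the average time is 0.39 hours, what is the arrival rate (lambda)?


lambda = L / W = 3.5 / 0.39 = 8.97 per hour

8.97 per hour


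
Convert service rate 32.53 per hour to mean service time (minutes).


Mean service time = 60/mu = 60/32.53 = 1.84 minutes

1.84 minutes


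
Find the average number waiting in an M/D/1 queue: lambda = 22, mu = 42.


M/D/1: Lq = rho^2 / (2*(1-rho)) where rho = 22/42; Lq = 0.29

0.29


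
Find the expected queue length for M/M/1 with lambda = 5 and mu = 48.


rho = 5/48; Lq = rho^2/(1-rho) = 0.01

0.01


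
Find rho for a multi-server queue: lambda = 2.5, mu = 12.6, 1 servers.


rho = lambda / (c * mu) = 2.5 / (1 * 12.6) = 0.1984

0.1984


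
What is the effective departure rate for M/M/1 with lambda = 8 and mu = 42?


For a stable queue (lambda < mu), throughput = lambda = 8 per hour

8 per hour


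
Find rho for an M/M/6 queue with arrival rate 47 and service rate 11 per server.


rho = lambda/(c*mu) = 47/(6*11) = 0.7121

0.7121


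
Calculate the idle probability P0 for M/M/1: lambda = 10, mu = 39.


P0 = 1 - rho = 1 - 10/39 = 0.7436

0.7436


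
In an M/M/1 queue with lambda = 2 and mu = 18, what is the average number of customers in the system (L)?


rho = 2/18; L = rho/(1-rho) = 0.13

0.13


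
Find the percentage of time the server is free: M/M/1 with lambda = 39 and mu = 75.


Idle fraction = (1 - rho) * 100 = (1 - 39/75) * 100 = 48.0%

48.0%


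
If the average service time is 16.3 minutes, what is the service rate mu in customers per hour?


mu = 60 / avg_service_time = 60 / 16.3 = 3.68 per hour

3.68 per hour


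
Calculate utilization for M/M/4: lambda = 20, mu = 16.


rho = lambda/(c*mu) = 20/(4*16) = 0.3125

0.3125


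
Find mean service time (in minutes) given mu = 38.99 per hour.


Mean service time = 60/mu = 60/38.99 = 1.54 minutes

1.54 minutes


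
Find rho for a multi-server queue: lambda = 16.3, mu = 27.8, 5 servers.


rho = lambda / (c * mu) = 16.3 / (5 * 27.8) = 0.1173

0.1173


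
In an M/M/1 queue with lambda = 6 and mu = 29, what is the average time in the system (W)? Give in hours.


W = 1/(mu - lambda) = 1/(29 - 6) = 0.0435 hours

0.0435 hours


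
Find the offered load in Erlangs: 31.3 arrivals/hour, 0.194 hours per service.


Offered load a = lambda * E[S] = 31.3 * 0.194 = 6.07 Erlangs

6.07 Erlangs


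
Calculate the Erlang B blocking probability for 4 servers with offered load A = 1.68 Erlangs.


B(N,A) = (A^N/N!) / sum(A^k/k!, k=0..N) with N=4, A=1.68 = 0.0637

0.0637


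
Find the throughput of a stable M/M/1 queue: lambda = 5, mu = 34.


For a stable queue (lambda < mu), throughput = lambda = 5 per hour

5 per hour


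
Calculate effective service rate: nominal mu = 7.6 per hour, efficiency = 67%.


Effective rate = mu * efficiency = 7.6 * 0.67 = 5.09 per hour

5.09 per hour


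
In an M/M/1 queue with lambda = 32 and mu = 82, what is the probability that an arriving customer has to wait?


P(wait) = rho = lambda/mu = 32/82 = 0.3902

0.3902


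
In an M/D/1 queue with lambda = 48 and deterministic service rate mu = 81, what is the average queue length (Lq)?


M/D/1: Lq = rho^2 / (2*(1-rho)) where rho = 48/81; Lq = 0.43

0.43


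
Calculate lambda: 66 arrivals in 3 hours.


lambda = total arrivals / time = 66 / 3 = 22.0 per hour

22.0 per hour


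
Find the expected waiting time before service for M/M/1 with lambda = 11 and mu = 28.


rho = 11/28; Wq = rho/(mu - lambda) = 0.0231 hours

0.0231 hours


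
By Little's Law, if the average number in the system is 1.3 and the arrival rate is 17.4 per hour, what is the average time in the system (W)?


W = L / lambda = 1.3 / 17.4 = 0.0747 hours

0.0747 hours


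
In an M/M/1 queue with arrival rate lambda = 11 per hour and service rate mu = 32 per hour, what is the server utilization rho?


rho = lambda/mu = 11/32 = 0.3438

0.3438


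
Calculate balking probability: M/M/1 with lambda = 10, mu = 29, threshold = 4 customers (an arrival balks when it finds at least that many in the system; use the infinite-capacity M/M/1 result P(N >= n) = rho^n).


P(N >= 4) = rho^4 = (10/29)^4 = 0.0141

0.0141


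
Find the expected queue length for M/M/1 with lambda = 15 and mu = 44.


rho = 15/44; Lq = rho^2/(1-rho) = 0.18

0.18


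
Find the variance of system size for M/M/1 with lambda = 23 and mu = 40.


rho = 23/40; Var(N) = rho/(1-rho)^2 = 3.18

3.18


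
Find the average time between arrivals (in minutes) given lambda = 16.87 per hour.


Mean interarrival time = 60/lambda = 60/16.87 = 3.56 minutes

3.56 minutes


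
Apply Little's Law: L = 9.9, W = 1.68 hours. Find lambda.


lambda = L / W = 9.9 / 1.68 = 5.89 per hour

5.89 per hour


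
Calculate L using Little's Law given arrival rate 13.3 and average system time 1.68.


L = lambda * W = 13.3 * 1.68 = 22.34

22.34


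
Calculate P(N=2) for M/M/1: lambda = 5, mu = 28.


rho = 5/28; P(n) = (1-rho)*rho^n = (1-5/28)*(5/28)^2 = 0.0262

0.0262


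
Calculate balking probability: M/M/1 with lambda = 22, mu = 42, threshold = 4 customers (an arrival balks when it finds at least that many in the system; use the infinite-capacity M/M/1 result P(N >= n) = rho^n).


P(N >= 4) = rho^4 = (22/42)^4 = 0.0753

0.0753


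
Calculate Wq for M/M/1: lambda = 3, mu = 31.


rho = 3/31; Wq = rho/(mu - lambda) = 0.0035 hours

0.0035 hours


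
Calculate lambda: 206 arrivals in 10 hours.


lambda = total arrivals / time = 206 / 10 = 20.6 per hour

20.6 per hour


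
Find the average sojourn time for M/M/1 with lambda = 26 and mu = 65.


W = 1/(mu - lambda) = 1/(65 - 26) = 0.0256 hours

0.0256 hours


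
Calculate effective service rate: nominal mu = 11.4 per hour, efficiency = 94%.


Effective rate = mu * efficiency = 11.4 * 0.94 = 10.72 per hour

10.72 per hour


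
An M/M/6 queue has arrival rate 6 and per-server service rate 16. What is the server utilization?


rho = lambda/(c*mu) = 6/(6*16) = 0.0625

0.0625


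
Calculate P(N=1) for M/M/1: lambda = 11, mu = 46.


rho = 11/46; P(n) = (1-rho)*rho^n = (1-11/46)*(11/46)^1 = 0.1819

0.1819


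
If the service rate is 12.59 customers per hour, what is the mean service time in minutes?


Mean service time = 60/mu = 60/12.59 = 4.77 minutes

4.77 minutes


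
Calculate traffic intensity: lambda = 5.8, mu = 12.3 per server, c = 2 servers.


rho = lambda / (c * mu) = 5.8 / (2 * 12.3) = 0.2358

0.2358


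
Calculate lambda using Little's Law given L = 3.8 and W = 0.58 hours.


lambda = L / W = 3.8 / 0.58 = 6.55 per hour

6.55 per hour


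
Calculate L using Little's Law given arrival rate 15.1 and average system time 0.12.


L = lambda * W = 15.1 * 0.12 = 1.81

1.81


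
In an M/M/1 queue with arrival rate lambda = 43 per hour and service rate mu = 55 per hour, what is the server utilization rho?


rho = lambda/mu = 43/55 = 0.7818

0.7818


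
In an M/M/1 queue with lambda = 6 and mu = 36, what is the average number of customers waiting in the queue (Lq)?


rho = 6/36; Lq = rho^2/(1-rho) = 0.03

0.03


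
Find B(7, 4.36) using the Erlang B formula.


B(N,A) = (A^N/N!) / sum(A^k/k!, k=0..N) with N=7, A=4.36 = 0.0821

0.0821


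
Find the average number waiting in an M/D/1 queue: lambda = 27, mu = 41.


M/D/1: Lq = rho^2 / (2*(1-rho)) where rho = 27/41; Lq = 0.64

0.64


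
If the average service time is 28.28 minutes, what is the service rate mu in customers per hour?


mu = 60 / avg_service_time = 60 / 28.28 = 2.12 per hour

2.12 per hour


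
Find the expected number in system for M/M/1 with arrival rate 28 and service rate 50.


rho = 28/50; L = rho/(1-rho) = 1.27

1.27


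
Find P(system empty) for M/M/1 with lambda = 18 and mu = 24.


P0 = 1 - rho = 1 - 18/24 = 0.25

0.25


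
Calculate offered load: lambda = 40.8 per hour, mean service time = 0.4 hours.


Offered load a = lambda * E[S] = 40.8 * 0.4 = 16.32 Erlangs

16.32 Erlangs


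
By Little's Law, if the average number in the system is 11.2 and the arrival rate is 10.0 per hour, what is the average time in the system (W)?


W = L / lambda = 11.2 / 10.0 = 1.12 hours

1.12 hours


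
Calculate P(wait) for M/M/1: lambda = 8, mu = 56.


P(wait) = rho = lambda/mu = 8/56 = 0.1429

0.1429


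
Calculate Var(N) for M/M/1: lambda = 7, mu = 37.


rho = 7/37; Var(N) = rho/(1-rho)^2 = 0.29

0.29


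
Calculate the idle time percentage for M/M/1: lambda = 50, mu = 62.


Idle fraction = (1 - rho) * 100 = (1 - 50/62) * 100 = 19.4%

19.4%


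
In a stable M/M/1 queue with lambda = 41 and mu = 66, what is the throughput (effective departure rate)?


For a stable queue (lambda < mu), throughput = lambda = 41 per hour

41 per hour


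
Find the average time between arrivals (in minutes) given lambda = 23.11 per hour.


Mean interarrival time = 60/lambda = 60/23.11 = 2.6 minutes

2.6 minutes


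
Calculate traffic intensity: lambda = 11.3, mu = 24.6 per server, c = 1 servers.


rho = lambda / (c * mu) = 11.3 / (1 * 24.6) = 0.4593

0.4593


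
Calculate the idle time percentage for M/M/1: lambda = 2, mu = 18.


Idle fraction = (1 - rho) * 100 = (1 - 2/18) * 100 = 88.9%

88.9%


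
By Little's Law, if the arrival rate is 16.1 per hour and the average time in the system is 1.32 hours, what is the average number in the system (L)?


L = lambda * W = 16.1 * 1.32 = 21.25

21.25


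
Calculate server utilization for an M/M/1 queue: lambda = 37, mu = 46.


rho = lambda/mu = 37/46 = 0.8043

0.8043


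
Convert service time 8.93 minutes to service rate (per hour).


mu = 60 / avg_service_time = 60 / 8.93 = 6.72 per hour

6.72 per hour


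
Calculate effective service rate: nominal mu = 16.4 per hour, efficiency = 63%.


Effective rate = mu * efficiency = 16.4 * 0.63 = 10.33 per hour

10.33 per hour


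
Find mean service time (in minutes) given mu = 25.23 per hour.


Mean service time = 60/mu = 60/25.23 = 2.38 minutes

2.38 minutes


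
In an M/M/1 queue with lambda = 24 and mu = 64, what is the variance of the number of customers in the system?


rho = 24/64; Var(N) = rho/(1-rho)^2 = 0.96

0.96


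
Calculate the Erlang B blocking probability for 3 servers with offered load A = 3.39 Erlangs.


B(N,A) = (A^N/N!) / sum(A^k/k!, k=0..N) with N=3, A=3.39 = 0.3905

0.3905


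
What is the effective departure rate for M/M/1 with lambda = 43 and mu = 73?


For a stable queue (lambda < mu), throughput = lambda = 43 per hour

43 per hour


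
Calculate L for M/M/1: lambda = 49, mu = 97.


rho = 49/97; L = rho/(1-rho) = 1.02

1.02


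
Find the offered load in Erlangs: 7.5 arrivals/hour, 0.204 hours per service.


Offered load a = lambda * E[S] = 7.5 * 0.204 = 1.53 Erlangs

1.53 Erlangs


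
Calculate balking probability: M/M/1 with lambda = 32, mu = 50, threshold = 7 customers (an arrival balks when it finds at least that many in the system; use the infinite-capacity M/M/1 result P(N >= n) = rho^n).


P(N >= 7) = rho^7 = (32/50)^7 = 0.044

0.044


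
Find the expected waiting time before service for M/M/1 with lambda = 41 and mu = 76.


rho = 41/76; Wq = rho/(mu - lambda) = 0.0154 hours

0.0154 hours


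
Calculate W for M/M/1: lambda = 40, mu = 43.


W = 1/(mu - lambda) = 1/(43 - 40) = 0.3333 hours

0.3333 hours


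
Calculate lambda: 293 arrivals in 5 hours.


lambda = total arrivals / time = 293 / 5 = 58.6 per hour

58.6 per hour


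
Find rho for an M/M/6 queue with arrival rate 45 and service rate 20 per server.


rho = lambda/(c*mu) = 45/(6*20) = 0.375

0.375


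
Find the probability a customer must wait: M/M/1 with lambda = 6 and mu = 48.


P(wait) = rho = lambda/mu = 6/48 = 0.125

0.125


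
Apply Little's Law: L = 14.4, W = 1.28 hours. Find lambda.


lambda = L / W = 14.4 / 1.28 = 11.25 per hour

11.25 per hour


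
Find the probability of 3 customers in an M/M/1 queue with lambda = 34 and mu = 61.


rho = 34/61; P(n) = (1-rho)*rho^n = (1-34/61)*(34/61)^3 = 0.0766

0.0766


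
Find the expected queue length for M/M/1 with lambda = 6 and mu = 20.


rho = 6/20; Lq = rho^2/(1-rho) = 0.13

0.13


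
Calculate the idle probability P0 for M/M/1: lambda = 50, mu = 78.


P0 = 1 - rho = 1 - 50/78 = 0.359

0.359


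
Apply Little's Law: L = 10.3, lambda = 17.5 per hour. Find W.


W = L / lambda = 10.3 / 17.5 = 0.5886 hours

0.5886 hours


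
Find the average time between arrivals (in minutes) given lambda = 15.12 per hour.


Mean interarrival time = 60/lambda = 60/15.12 = 3.97 minutes

3.97 minutes


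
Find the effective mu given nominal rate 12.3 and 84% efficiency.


Effective rate = mu * efficiency = 12.3 * 0.84 = 10.33 per hour

10.33 per hour


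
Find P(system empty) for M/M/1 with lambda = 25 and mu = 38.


P0 = 1 - rho = 1 - 25/38 = 0.3421

0.3421


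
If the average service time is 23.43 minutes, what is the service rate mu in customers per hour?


mu = 60 / avg_service_time = 60 / 23.43 = 2.56 per hour

2.56 per hour


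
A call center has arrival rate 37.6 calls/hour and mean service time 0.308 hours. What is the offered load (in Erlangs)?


Offered load a = lambda * E[S] = 37.6 * 0.308 = 11.58 Erlangs

11.58 Erlangs


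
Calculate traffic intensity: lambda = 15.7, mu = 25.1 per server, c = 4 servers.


rho = lambda / (c * mu) = 15.7 / (4 * 25.1) = 0.1564

0.1564


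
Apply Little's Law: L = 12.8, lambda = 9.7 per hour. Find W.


W = L / lambda = 12.8 / 9.7 = 1.3196 hours

1.3196 hours


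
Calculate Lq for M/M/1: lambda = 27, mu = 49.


rho = 27/49; Lq = rho^2/(1-rho) = 0.68

0.68


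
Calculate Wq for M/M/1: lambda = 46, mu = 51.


rho = 46/51; Wq = rho/(mu - lambda) = 0.1804 hours

0.1804 hours


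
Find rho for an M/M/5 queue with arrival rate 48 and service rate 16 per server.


rho = lambda/(c*mu) = 48/(5*16) = 0.6

0.6


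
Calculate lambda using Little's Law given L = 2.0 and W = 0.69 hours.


lambda = L / W = 2.0 / 0.69 = 2.9 per hour

2.9 per hour


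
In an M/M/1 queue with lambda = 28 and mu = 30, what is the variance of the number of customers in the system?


rho = 28/30; Var(N) = rho/(1-rho)^2 = 210.0

210.0


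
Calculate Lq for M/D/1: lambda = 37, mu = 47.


M/D/1: Lq = rho^2 / (2*(1-rho)) where rho = 37/47; Lq = 1.46

1.46


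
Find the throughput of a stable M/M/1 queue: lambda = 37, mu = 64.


For a stable queue (lambda < mu), throughput = lambda = 37 per hour

37 per hour


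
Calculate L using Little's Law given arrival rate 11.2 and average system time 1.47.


L = lambda * W = 11.2 * 1.47 = 16.46

16.46


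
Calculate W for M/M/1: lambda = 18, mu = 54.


W = 1/(mu - lambda) = 1/(54 - 18) = 0.0278 hours

0.0278 hours


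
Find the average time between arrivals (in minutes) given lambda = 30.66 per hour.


Mean interarrival time = 60/lambda = 60/30.66 = 1.96 minutes

1.96 minutes


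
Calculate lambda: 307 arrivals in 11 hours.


lambda = total arrivals / time = 307 / 11 = 27.91 per hour

27.91 per hour


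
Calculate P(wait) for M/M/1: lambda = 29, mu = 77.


P(wait) = rho = lambda/mu = 29/77 = 0.3766

0.3766


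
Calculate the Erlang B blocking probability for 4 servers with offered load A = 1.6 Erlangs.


B(N,A) = (A^N/N!) / sum(A^k/k!, k=0..N) with N=4, A=1.6 = 0.0565

0.0565


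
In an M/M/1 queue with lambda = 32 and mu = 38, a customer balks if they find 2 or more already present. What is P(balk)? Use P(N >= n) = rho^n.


P(N >= 2) = rho^2 = (32/38)^2 = 0.7091

0.7091


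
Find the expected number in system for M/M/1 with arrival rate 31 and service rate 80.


rho = 31/80; L = rho/(1-rho) = 0.63

0.63


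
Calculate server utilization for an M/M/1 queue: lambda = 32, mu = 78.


rho = lambda/mu = 32/78 = 0.4103

0.4103


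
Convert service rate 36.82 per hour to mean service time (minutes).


Mean service time = 60/mu = 60/36.82 = 1.63 minutes

1.63 minutes


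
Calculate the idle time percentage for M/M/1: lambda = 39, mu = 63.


Idle fraction = (1 - rho) * 100 = (1 - 39/63) * 100 = 38.1%

38.1%


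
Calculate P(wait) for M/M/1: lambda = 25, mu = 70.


P(wait) = rho = lambda/mu = 25/70 = 0.3571

0.3571


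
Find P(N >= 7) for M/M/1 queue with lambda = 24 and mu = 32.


P(N >= 7) = rho^7 = (24/32)^7 = 0.1335

0.1335


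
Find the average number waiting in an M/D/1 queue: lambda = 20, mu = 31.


M/D/1: Lq = rho^2 / (2*(1-rho)) where rho = 20/31; Lq = 0.59

0.59


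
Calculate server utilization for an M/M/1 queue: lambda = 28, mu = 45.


rho = lambda/mu = 28/45 = 0.6222

0.6222


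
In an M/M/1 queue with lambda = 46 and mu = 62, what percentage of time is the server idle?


Idle fraction = (1 - rho) * 100 = (1 - 46/62) * 100 = 25.8%

25.8%


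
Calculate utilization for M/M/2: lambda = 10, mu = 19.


rho = lambda/(c*mu) = 10/(2*19) = 0.2632

0.2632


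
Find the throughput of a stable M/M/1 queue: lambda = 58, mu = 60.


For a stable queue (lambda < mu), throughput = lambda = 58 per hour

58 per hour


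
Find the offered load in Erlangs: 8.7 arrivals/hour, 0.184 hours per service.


Offered load a = lambda * E[S] = 8.7 * 0.184 = 1.6 Erlangs

1.6 Erlangs


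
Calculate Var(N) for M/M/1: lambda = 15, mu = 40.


rho = 15/40; Var(N) = rho/(1-rho)^2 = 0.96

0.96


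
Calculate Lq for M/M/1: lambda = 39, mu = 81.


rho = 39/81; Lq = rho^2/(1-rho) = 0.45

0.45


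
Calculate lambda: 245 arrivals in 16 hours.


lambda = total arrivals / time = 245 / 16 = 15.31 per hour

15.31 per hour


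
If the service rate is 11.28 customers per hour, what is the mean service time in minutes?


Mean service time = 60/mu = 60/11.28 = 5.32 minutes

5.32 minutes


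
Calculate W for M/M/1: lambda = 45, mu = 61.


W = 1/(mu - lambda) = 1/(61 - 45) = 0.0625 hours

0.0625 hours


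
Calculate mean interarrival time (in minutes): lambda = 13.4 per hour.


Mean interarrival time = 60/lambda = 60/13.4 = 4.48 minutes

4.48 minutes


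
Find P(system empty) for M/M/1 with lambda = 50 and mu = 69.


P0 = 1 - rho = 1 - 50/69 = 0.2754

0.2754


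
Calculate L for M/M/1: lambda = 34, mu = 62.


rho = 34/62; L = rho/(1-rho) = 1.21

1.21


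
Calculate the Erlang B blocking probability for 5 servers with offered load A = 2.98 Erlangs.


B(N,A) = (A^N/N!) / sum(A^k/k!, k=0..N) with N=5, A=2.98 = 0.1083

0.1083


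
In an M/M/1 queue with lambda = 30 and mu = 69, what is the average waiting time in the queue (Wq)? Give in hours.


rho = 30/69; Wq = rho/(mu - lambda) = 0.0111 hours

0.0111 hours


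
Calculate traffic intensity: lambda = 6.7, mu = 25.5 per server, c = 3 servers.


rho = lambda / (c * mu) = 6.7 / (3 * 25.5) = 0.0876

0.0876


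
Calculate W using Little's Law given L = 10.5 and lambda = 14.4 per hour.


W = L / lambda = 10.5 / 14.4 = 0.7292 hours

0.7292 hours


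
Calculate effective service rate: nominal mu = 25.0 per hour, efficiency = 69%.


Effective rate = mu * efficiency = 25.0 * 0.69 = 17.25 per hour

17.25 per hour


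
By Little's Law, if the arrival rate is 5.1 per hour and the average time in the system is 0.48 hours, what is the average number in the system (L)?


L = lambda * W = 5.1 * 0.48 = 2.45

2.45


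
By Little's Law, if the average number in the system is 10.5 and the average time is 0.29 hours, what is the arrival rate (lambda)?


lambda = L / W = 10.5 / 0.29 = 36.21 per hour

36.21 per hour


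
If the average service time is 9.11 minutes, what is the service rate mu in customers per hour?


mu = 60 / avg_service_time = 60 / 9.11 = 6.59 per hour

6.59 per hour


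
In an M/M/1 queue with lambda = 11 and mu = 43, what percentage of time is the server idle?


Idle fraction = (1 - rho) * 100 = (1 - 11/43) * 100 = 74.4%

74.4%


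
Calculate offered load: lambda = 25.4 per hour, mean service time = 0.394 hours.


Offered load a = lambda * E[S] = 25.4 * 0.394 = 10.01 Erlangs

10.01 Erlangs


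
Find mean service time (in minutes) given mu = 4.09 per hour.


Mean service time = 60/mu = 60/4.09 = 14.67 minutes

14.67 minutes


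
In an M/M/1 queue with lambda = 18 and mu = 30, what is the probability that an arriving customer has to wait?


P(wait) = rho = lambda/mu = 18/30 = 0.6

0.6


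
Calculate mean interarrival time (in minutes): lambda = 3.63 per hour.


Mean interarrival time = 60/lambda = 60/3.63 = 16.53 minutes

16.53 minutes


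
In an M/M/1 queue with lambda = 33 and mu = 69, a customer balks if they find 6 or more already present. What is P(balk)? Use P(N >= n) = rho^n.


P(N >= 6) = rho^6 = (33/69)^6 = 0.012

0.012


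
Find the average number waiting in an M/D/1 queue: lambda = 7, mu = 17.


M/D/1: Lq = rho^2 / (2*(1-rho)) where rho = 7/17; Lq = 0.14

0.14


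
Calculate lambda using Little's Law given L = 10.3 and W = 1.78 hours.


lambda = L / W = 10.3 / 1.78 = 5.79 per hour

5.79 per hour


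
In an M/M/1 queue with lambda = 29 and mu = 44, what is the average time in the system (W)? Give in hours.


W = 1/(mu - lambda) = 1/(44 - 29) = 0.0667 hours

0.0667 hours


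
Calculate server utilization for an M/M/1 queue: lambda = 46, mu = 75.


rho = lambda/mu = 46/75 = 0.6133

0.6133


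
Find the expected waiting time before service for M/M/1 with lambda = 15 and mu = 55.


rho = 15/55; Wq = rho/(mu - lambda) = 0.0068 hours

0.0068 hours


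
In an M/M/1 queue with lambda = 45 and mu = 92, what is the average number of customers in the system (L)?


rho = 45/92; L = rho/(1-rho) = 0.96

0.96


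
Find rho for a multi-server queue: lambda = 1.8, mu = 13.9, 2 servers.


rho = lambda / (c * mu) = 1.8 / (2 * 13.9) = 0.0647

0.0647


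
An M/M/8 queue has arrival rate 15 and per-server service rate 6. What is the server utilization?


rho = lambda/(c*mu) = 15/(8*6) = 0.3125

0.3125


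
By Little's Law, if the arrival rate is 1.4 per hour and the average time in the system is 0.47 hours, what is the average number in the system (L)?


L = lambda * W = 1.4 * 0.47 = 0.66

0.66


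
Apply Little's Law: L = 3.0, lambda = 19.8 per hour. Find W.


W = L / lambda = 3.0 / 19.8 = 0.1515 hours

0.1515 hours


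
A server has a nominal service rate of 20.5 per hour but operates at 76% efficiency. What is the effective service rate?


Effective rate = mu * efficiency = 20.5 * 0.76 = 15.58 per hour

15.58 per hour


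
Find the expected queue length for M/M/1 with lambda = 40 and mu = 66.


rho = 40/66; Lq = rho^2/(1-rho) = 0.93

0.93


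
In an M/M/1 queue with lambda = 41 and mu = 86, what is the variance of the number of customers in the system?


rho = 41/86; Var(N) = rho/(1-rho)^2 = 1.74

1.74


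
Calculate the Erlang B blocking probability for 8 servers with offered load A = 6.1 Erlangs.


B(N,A) = (A^N/N!) / sum(A^k/k!, k=0..N) with N=8, A=6.1 = 0.1274

0.1274


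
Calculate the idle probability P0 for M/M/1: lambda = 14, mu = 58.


P0 = 1 - rho = 1 - 14/58 = 0.7586

0.7586


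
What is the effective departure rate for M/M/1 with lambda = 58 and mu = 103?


For a stable queue (lambda < mu), throughput = lambda = 58 per hour

58 per hour


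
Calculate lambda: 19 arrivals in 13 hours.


lambda = total arrivals / time = 19 / 13 = 1.46 per hour

1.46 per hour


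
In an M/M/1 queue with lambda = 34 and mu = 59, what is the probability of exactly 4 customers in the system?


rho = 34/59; P(n) = (1-rho)*rho^n = (1-34/59)*(34/59)^4 = 0.0467

0.0467


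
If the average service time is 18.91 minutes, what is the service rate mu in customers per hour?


mu = 60 / avg_service_time = 60 / 18.91 = 3.17 per hour

3.17 per hour


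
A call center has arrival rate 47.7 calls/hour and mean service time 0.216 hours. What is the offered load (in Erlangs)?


Offered load a = lambda * E[S] = 47.7 * 0.216 = 10.3 Erlangs

10.3 Erlangs


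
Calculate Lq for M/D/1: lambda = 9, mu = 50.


M/D/1: Lq = rho^2 / (2*(1-rho)) where rho = 9/50; Lq = 0.02

0.02


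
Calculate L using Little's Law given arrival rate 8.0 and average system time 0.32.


L = lambda * W = 8.0 * 0.32 = 2.56

2.56


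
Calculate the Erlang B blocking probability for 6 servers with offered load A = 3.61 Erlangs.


B(N,A) = (A^N/N!) / sum(A^k/k!, k=0..N) with N=6, A=3.61 = 0.0898

0.0898


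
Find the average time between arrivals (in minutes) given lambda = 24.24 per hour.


Mean interarrival time = 60/lambda = 60/24.24 = 2.48 minutes

2.48 minutes


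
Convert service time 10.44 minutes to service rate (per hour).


mu = 60 / avg_service_time = 60 / 10.44 = 5.75 per hour

5.75 per hour


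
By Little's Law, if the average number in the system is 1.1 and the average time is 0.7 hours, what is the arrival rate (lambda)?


lambda = L / W = 1.1 / 0.7 = 1.57 per hour

1.57 per hour


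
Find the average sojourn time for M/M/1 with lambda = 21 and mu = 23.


W = 1/(mu - lambda) = 1/(23 - 21) = 0.5 hours

0.5 hours
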